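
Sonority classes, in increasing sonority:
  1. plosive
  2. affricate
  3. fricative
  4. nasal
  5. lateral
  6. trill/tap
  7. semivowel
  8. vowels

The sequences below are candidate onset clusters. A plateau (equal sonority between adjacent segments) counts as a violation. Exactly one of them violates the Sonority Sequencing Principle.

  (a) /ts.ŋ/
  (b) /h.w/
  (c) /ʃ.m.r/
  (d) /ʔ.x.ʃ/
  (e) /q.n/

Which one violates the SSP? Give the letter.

d

(a) 2-4 → obeys
(b) 3-7 → obeys
(c) 3-4-6 → obeys
(d) 1-3-3 → violates
(e) 1-4 → obeys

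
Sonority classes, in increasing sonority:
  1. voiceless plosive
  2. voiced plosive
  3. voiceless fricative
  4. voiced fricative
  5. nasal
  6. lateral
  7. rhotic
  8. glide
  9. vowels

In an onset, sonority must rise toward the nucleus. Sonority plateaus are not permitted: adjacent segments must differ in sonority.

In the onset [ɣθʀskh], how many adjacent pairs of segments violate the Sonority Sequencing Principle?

3

/ɣ/ is a voiced fricative (sonority 4).
/θ/ is a voiceless fricative (sonority 3).
/ʀ/ is a rhotic (sonority 7).
/s/ is a voiceless fricative (sonority 3).
/k/ is a voiceless plosive (sonority 1).
/h/ is a voiceless fricative (sonority 3).
/ɣ/→/θ/: 4→3 (does not rise) — violation.
/θ/→/ʀ/: 3→7 (rises) — ok.
/ʀ/→/s/: 7→3 (does not rise) — violation.
/s/→/k/: 3→1 (does not rise) — violation.
/k/→/h/: 1→3 (rises) — ok.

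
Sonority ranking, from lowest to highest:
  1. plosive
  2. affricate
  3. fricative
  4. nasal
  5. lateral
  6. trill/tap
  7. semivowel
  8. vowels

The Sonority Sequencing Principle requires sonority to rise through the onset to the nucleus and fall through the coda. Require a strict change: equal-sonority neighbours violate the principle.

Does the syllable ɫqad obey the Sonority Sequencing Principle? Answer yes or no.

no

Onset: /ɫ/ is a lateral (sonority 5), /q/ is a plosive (sonority 1); then the nucleus /a/ (sonority 8).
Onset profile 5-1-8 — does not strictly rise throughout.
Coda: /d/ is a plosive (sonority 1).
Coda profile 8-1 — falls from the nucleus.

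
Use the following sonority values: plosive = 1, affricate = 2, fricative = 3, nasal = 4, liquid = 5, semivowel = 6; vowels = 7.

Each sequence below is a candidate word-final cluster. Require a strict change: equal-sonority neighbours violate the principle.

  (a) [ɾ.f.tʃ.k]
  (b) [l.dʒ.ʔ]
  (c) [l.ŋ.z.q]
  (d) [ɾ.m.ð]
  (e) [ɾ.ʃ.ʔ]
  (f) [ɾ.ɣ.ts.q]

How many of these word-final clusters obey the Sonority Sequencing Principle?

6

(a) 5-3-2-1 → obeys
(b) 5-2-1 → obeys
(c) 5-4-3-1 → obeys
(d) 5-4-3 → obeys
(e) 5-3-1 → obeys
(f) 5-3-2-1 → obeys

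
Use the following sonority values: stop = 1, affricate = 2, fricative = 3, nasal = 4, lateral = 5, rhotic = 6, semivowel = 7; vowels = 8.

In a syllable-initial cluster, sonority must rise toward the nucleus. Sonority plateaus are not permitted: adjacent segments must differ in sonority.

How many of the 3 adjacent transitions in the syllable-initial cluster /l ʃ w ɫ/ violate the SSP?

/l/ — lateral, sonority 5.
/ʃ/ — fricative, sonority 3.
/w/ — semivowel, sonority 7.
/ɫ/ — lateral, sonority 5.
/l/→/ʃ/: 5→3 (does not rise) — violation.
/ʃ/→/w/: 3→7 (rises) — ok.
/w/→/ɫ/: 7→5 (does not rise) — violation.

2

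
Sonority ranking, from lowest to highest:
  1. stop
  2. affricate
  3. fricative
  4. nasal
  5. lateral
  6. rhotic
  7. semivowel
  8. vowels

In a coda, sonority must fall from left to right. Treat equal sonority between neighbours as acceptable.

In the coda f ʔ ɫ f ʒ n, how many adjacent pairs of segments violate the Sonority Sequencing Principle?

/f/ — fricative, sonority 3.
/ʔ/ — stop, sonority 1.
/ɫ/ — lateral, sonority 5.
/f/ — fricative, sonority 3.
/ʒ/ — fricative, sonority 3.
/n/ — nasal, sonority 4.
/f/→/ʔ/: 3→1 (falls) — ok.
/ʔ/→/ɫ/: 1→5 (does not fall) — violation.
/ɫ/→/f/: 5→3 (falls) — ok.
/f/→/ʒ/: 3→3 (plateau, allowed) — ok.
/ʒ/→/n/: 3→4 (does not fall) — violation.

2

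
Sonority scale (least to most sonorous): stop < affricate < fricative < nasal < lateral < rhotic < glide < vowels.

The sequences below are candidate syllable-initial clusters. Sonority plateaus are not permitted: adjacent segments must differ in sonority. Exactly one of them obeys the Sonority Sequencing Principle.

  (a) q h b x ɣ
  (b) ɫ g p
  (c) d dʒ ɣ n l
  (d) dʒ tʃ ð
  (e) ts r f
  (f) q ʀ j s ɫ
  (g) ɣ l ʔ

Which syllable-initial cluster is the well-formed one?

(a) sonority 1-3-1-3-3: ill-formed.
(b) sonority 5-1-1: ill-formed.
(c) sonority 1-2-3-4-5: well-formed.
(d) sonority 2-2-3: ill-formed.
(e) sonority 2-6-3: ill-formed.
(f) sonority 1-6-7-3-5: ill-formed.
(g) sonority 3-5-1: ill-formed.

c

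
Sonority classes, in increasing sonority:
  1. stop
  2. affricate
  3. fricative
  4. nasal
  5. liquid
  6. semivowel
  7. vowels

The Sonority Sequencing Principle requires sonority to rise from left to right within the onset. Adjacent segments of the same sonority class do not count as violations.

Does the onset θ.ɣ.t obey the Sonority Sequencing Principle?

no

/θ/ is a fricative (sonority 3).
/ɣ/ is a fricative (sonority 3).
/t/ is a stop (sonority 1).
The profile is 3-3-1. Between /ɣ/ (3) and /t/ (1) sonority does not rise, so the cluster violates the SSP.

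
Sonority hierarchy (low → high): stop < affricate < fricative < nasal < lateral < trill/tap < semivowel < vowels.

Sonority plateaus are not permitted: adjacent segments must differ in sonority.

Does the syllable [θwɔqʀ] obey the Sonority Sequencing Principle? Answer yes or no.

no

Onset: /θ/ is a fricative (sonority 3), /w/ is a semivowel (sonority 7); then the nucleus /ɔ/ (sonority 8).
Onset profile 3-7-8 — rises to the nucleus.
Coda: /q/ is a stop (sonority 1), /ʀ/ is a trill/tap (sonority 6).
Coda profile 8-1-6 — does not strictly fall throughout.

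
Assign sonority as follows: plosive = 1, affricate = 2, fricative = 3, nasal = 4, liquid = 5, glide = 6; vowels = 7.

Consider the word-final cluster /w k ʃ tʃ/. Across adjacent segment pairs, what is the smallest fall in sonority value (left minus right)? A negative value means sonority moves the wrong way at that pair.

/w/ is a glide (sonority 6).
/k/ is a plosive (sonority 1).
/ʃ/ is a fricative (sonority 3).
/tʃ/ is an affricate (sonority 2).
/w/→/k/: change +5.
/k/→/ʃ/: change -2.
/ʃ/→/tʃ/: change +1.
Minimum = -2.

-2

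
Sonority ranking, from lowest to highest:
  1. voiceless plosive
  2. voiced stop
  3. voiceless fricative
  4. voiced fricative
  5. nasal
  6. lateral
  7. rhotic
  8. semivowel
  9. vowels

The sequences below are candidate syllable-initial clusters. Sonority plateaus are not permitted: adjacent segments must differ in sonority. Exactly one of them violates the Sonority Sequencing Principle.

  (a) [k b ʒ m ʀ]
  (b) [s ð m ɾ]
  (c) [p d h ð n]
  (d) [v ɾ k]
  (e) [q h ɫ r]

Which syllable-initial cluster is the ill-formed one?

(a) [k b ʒ m ʀ]: profile 1-2-4-5-7 — obeys.
(b) [s ð m ɾ]: profile 3-4-5-7 — obeys.
(c) [p d h ð n]: profile 1-2-3-4-5 — obeys.
(d) [v ɾ k]: profile 4-7-1 — violates.
(e) [q h ɫ r]: profile 1-3-6-7 — obeys.

d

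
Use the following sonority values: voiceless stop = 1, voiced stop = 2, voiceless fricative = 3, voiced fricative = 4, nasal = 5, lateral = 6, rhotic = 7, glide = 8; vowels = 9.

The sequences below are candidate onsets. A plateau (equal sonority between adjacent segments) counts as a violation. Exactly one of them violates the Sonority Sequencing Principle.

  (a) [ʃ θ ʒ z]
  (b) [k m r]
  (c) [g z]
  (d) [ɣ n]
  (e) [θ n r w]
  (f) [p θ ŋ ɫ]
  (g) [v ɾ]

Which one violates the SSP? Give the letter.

a

(a) sonority 3-3-4-4: ill-formed.
(b) sonority 1-5-7: well-formed.
(c) sonority 2-4: well-formed.
(d) sonority 4-5: well-formed.
(e) sonority 3-5-7-8: well-formed.
(f) sonority 1-3-5-6: well-formed.
(g) sonority 4-7: well-formed.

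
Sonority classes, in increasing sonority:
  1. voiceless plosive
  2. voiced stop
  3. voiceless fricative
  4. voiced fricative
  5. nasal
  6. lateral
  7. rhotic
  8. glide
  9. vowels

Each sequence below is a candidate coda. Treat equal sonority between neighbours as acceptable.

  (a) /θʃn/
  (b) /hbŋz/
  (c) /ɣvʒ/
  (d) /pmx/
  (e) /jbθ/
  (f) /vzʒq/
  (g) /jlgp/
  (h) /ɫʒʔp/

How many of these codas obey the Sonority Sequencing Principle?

4

(a) /θʃn/: profile 3-3-5 — violates.
(b) /hbŋz/: profile 3-2-5-4 — violates.
(c) /ɣvʒ/: profile 4-4-4 — obeys.
(d) /pmx/: profile 1-5-3 — violates.
(e) /jbθ/: profile 8-2-3 — violates.
(f) /vzʒq/: profile 4-4-4-1 — obeys.
(g) /jlgp/: profile 8-6-2-1 — obeys.
(h) /ɫʒʔp/: profile 6-4-1-1 — obeys.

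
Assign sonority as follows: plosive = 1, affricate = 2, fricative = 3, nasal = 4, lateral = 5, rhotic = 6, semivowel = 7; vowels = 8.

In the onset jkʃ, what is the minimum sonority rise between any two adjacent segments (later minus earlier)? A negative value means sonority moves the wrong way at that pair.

/j/: semivowel = 7.
/k/: plosive = 1.
/ʃ/: fricative = 3.
/j/→/k/: change -6.
/k/→/ʃ/: change +2.
Minimum = -6.

-6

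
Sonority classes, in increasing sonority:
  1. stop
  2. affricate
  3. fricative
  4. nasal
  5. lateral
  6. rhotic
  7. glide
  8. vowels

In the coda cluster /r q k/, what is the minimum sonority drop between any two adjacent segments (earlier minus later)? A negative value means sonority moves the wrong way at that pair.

/r/ is a rhotic (sonority 6).
/q/ is a stop (sonority 1).
/k/ is a stop (sonority 1).
/r/→/q/: change +5.
/q/→/k/: change +0.
Minimum = 0.

0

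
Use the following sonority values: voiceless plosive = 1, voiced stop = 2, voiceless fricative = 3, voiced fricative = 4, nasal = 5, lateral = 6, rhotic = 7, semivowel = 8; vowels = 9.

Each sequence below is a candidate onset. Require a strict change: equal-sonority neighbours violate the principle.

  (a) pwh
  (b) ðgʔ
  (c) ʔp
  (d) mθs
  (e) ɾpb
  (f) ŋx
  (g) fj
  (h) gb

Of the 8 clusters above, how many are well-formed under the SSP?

(a) sonority 1-8-3: ill-formed.
(b) sonority 4-2-1: ill-formed.
(c) sonority 1-1: ill-formed.
(d) sonority 5-3-3: ill-formed.
(e) sonority 7-1-2: ill-formed.
(f) sonority 5-3: ill-formed.
(g) sonority 3-8: well-formed.
(h) sonority 2-2: ill-formed.

1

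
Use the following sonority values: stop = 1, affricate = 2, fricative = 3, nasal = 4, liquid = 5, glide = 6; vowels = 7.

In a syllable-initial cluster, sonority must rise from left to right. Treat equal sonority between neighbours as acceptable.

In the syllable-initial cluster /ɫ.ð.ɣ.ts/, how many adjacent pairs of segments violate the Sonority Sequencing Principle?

2

/ɫ/: liquid = 5.
/ð/: fricative = 3.
/ɣ/: fricative = 3.
/ts/: affricate = 2.
/ɫ/→/ð/: 5→3 (does not rise) — violation.
/ð/→/ɣ/: 3→3 (plateau, allowed) — ok.
/ɣ/→/ts/: 3→2 (does not rise) — violation.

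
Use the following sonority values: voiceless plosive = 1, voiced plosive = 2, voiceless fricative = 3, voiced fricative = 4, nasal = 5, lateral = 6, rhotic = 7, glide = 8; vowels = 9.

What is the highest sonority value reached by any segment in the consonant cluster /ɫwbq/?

/ɫ/ — lateral, sonority 6.
/w/ — glide, sonority 8.
/b/ — voiced plosive, sonority 2.
/q/ — voiceless plosive, sonority 1.
The maximum is 8.

8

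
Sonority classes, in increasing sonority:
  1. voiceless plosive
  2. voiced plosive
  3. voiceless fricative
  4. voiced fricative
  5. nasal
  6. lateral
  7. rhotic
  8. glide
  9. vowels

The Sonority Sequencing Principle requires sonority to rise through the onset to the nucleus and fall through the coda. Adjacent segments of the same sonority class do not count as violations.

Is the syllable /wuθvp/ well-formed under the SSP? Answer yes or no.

Onset: /w/ is a glide (sonority 8); then the nucleus /u/ (sonority 9).
Onset profile 8-9 — rises to the nucleus.
Coda: /θ/ is a voiceless fricative (sonority 3), /v/ is a voiced fricative (sonority 4), /p/ is a voiceless plosive (sonority 1).
Coda profile 9-3-4-1 — does not fall throughout.

no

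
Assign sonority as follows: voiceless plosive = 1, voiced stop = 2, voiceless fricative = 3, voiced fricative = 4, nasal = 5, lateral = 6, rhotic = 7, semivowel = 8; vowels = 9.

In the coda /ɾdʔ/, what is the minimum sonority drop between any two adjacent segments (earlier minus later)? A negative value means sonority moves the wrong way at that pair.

1

/ɾ/ is a rhotic (sonority 7).
/d/ is a voiced stop (sonority 2).
/ʔ/ is a voiceless plosive (sonority 1).
/ɾ/→/d/: change +5.
/d/→/ʔ/: change +1.
Minimum = 1.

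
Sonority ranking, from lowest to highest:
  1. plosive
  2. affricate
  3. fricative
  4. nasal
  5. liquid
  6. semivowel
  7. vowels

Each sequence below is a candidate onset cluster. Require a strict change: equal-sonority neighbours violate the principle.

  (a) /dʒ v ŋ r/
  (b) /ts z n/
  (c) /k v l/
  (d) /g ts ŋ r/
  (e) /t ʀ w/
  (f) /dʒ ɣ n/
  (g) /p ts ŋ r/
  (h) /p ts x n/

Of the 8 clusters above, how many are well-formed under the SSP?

(a) 2-3-4-5 → obeys
(b) 2-3-4 → obeys
(c) 1-3-5 → obeys
(d) 1-2-4-5 → obeys
(e) 1-5-6 → obeys
(f) 2-3-4 → obeys
(g) 1-2-4-5 → obeys
(h) 1-2-3-4 → obeys

8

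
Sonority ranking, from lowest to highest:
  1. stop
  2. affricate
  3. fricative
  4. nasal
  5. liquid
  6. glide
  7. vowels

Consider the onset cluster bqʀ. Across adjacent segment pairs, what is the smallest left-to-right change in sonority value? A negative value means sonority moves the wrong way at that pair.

/b/ — stop, sonority 1.
/q/ — stop, sonority 1.
/ʀ/ — liquid, sonority 5.
/b/→/q/: change +0.
/q/→/ʀ/: change +4.
Minimum = 0.

0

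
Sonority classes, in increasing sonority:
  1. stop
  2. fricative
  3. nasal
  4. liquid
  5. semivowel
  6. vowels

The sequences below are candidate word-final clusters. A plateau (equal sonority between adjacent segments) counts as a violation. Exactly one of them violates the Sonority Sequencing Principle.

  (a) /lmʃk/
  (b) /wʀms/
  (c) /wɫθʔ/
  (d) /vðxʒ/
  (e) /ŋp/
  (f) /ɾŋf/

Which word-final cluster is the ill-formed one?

(a) sonority 4-3-2-1: well-formed.
(b) sonority 5-4-3-2: well-formed.
(c) sonority 5-4-2-1: well-formed.
(d) sonority 2-2-2-2: ill-formed.
(e) sonority 3-1: well-formed.
(f) sonority 4-3-2: well-formed.

d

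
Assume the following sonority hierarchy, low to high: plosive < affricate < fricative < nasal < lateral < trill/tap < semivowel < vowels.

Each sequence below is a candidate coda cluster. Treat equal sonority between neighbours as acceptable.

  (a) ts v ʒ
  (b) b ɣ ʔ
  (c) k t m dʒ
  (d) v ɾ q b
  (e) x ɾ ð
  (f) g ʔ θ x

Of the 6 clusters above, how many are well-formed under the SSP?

(a) sonority 2-3-3: ill-formed.
(b) sonority 1-3-1: ill-formed.
(c) sonority 1-1-4-2: ill-formed.
(d) sonority 3-6-1-1: ill-formed.
(e) sonority 3-6-3: ill-formed.
(f) sonority 1-1-3-3: ill-formed.

0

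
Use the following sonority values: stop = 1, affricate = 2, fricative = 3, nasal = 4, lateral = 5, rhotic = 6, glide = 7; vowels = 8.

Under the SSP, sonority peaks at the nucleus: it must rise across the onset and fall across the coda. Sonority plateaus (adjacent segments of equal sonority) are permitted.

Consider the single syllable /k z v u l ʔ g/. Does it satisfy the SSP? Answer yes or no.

Onset: /k/ is a stop (sonority 1), /z/ is a fricative (sonority 3), /v/ is a fricative (sonority 3); then the nucleus /u/ (sonority 8).
Onset profile 1-3-3-8 — rises to the nucleus.
Coda: /l/ is a lateral (sonority 5), /ʔ/ is a stop (sonority 1), /g/ is a stop (sonority 1).
Coda profile 8-5-1-1 — falls from the nucleus.

yes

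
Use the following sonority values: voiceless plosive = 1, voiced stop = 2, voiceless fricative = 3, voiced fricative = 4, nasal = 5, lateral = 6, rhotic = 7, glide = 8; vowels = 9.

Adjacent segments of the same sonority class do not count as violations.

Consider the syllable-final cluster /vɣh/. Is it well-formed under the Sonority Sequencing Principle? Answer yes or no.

yes

/v/ — voiced fricative, sonority 4.
/ɣ/ — voiced fricative, sonority 4.
/h/ — voiceless fricative, sonority 3.
The profile 4-4-3 is non-increasing (plateaus allowed), so the syllable-final cluster satisfies the SSP.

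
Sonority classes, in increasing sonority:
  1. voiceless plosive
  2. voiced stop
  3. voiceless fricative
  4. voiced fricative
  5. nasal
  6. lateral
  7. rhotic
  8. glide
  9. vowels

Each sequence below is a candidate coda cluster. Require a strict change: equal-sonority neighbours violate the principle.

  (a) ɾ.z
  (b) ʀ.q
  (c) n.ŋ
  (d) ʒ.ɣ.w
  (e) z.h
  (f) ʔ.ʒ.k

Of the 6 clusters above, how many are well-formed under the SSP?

3

(a) 7-4 → obeys
(b) 7-1 → obeys
(c) 5-5 → violates
(d) 4-4-8 → violates
(e) 4-3 → obeys
(f) 1-4-1 → violates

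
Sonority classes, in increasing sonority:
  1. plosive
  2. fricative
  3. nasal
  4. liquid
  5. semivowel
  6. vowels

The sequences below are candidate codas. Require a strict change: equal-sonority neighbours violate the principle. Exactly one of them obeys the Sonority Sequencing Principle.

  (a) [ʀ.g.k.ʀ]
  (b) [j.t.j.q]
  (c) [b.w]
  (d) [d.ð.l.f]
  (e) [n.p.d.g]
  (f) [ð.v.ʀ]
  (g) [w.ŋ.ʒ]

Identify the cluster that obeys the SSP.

(a) sonority 4-1-1-4: ill-formed.
(b) sonority 5-1-5-1: ill-formed.
(c) sonority 1-5: ill-formed.
(d) sonority 1-2-4-2: ill-formed.
(e) sonority 3-1-1-1: ill-formed.
(f) sonority 2-2-4: ill-formed.
(g) sonority 5-3-2: well-formed.

g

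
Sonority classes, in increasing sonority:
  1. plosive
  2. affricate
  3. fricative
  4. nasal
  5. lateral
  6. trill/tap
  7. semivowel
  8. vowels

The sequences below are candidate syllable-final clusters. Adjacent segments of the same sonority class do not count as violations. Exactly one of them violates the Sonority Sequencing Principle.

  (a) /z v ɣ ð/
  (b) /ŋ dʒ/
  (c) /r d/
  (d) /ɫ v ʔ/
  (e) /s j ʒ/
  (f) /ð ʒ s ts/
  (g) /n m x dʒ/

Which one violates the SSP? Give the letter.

(a) /z v ɣ ð/: profile 3-3-3-3 — obeys.
(b) /ŋ dʒ/: profile 4-2 — obeys.
(c) /r d/: profile 6-1 — obeys.
(d) /ɫ v ʔ/: profile 5-3-1 — obeys.
(e) /s j ʒ/: profile 3-7-3 — violates.
(f) /ð ʒ s ts/: profile 3-3-3-2 — obeys.
(g) /n m x dʒ/: profile 4-4-3-2 — obeys.

e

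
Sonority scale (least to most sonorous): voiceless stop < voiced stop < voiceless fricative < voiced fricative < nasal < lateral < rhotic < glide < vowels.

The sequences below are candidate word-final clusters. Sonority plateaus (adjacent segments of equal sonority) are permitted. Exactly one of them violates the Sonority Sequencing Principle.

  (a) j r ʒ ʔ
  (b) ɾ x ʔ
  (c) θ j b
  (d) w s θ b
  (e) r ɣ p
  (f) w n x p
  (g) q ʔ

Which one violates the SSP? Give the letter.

(a) 8-7-4-1 → obeys
(b) 7-3-1 → obeys
(c) 3-8-2 → violates
(d) 8-3-3-2 → obeys
(e) 7-4-1 → obeys
(f) 8-5-3-1 → obeys
(g) 1-1 → obeys

c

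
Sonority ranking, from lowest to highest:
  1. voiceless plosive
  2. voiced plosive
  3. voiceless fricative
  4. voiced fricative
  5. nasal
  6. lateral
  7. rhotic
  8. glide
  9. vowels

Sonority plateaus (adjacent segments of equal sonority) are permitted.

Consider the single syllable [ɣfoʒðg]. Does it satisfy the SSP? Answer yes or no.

no

Onset: /ɣ/ is a voiced fricative (sonority 4), /f/ is a voiceless fricative (sonority 3); then the nucleus /o/ (sonority 9).
Onset profile 4-3-9 — does not rise throughout.
Coda: /ʒ/ is a voiced fricative (sonority 4), /ð/ is a voiced fricative (sonority 4), /g/ is a voiced plosive (sonority 2).
Coda profile 9-4-4-2 — falls from the nucleus.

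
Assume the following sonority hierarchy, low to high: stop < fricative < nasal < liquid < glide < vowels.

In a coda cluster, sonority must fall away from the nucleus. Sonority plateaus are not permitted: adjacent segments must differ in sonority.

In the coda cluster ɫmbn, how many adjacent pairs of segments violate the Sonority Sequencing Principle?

/ɫ/ is a liquid (sonority 4).
/m/ is a nasal (sonority 3).
/b/ is a stop (sonority 1).
/n/ is a nasal (sonority 3).
/ɫ/→/m/: 4→3 (falls) — ok.
/m/→/b/: 3→1 (falls) — ok.
/b/→/n/: 1→3 (does not fall) — violation.

1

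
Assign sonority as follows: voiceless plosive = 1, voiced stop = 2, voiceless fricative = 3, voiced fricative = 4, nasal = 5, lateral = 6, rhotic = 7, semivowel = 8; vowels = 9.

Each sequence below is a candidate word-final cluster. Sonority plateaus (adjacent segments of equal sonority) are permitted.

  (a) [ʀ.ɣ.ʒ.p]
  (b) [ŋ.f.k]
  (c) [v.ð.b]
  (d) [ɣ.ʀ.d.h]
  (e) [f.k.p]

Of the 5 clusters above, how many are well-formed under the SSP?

(a) [ʀ.ɣ.ʒ.p]: profile 7-4-4-1 — obeys.
(b) [ŋ.f.k]: profile 5-3-1 — obeys.
(c) [v.ð.b]: profile 4-4-2 — obeys.
(d) [ɣ.ʀ.d.h]: profile 4-7-2-3 — violates.
(e) [f.k.p]: profile 3-1-1 — obeys.

4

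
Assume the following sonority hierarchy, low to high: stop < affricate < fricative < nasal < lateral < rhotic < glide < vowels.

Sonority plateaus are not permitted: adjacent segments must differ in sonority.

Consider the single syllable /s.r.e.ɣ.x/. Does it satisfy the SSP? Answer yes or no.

no

Onset: /s/ is a fricative (sonority 3), /r/ is a rhotic (sonority 6); then the nucleus /e/ (sonority 8).
Onset profile 3-6-8 — rises to the nucleus.
Coda: /ɣ/ is a fricative (sonority 3), /x/ is a fricative (sonority 3).
Coda profile 8-3-3 — does not strictly fall throughout.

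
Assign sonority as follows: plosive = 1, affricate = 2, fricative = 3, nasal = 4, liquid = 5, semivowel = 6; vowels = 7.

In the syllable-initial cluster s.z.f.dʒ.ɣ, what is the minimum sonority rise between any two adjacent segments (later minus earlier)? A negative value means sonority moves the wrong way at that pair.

/s/: fricative = 3.
/z/: fricative = 3.
/f/: fricative = 3.
/dʒ/: affricate = 2.
/ɣ/: fricative = 3.
/s/→/z/: change +0.
/z/→/f/: change +0.
/f/→/dʒ/: change -1.
/dʒ/→/ɣ/: change +1.
Minimum = -1.

-1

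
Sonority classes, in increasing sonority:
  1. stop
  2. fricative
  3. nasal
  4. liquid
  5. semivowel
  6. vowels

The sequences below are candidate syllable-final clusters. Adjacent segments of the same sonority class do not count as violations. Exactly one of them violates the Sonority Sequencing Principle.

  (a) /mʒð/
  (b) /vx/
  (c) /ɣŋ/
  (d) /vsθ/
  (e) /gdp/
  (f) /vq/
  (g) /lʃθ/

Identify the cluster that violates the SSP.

(a) sonority 3-2-2: well-formed.
(b) sonority 2-2: well-formed.
(c) sonority 2-3: ill-formed.
(d) sonority 2-2-2: well-formed.
(e) sonority 1-1-1: well-formed.
(f) sonority 2-1: well-formed.
(g) sonority 4-2-2: well-formed.

c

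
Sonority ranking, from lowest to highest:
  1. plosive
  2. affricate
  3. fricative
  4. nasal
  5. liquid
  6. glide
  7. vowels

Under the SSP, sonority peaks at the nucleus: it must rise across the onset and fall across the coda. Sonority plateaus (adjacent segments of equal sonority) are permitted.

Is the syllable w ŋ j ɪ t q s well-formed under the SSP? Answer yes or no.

Onset: /w/ is a glide (sonority 6), /ŋ/ is a nasal (sonority 4), /j/ is a glide (sonority 6); then the nucleus /ɪ/ (sonority 7).
Onset profile 6-4-6-7 — does not rise throughout.
Coda: /t/ is a plosive (sonority 1), /q/ is a plosive (sonority 1), /s/ is a fricative (sonority 3).
Coda profile 7-1-1-3 — does not fall throughout.

no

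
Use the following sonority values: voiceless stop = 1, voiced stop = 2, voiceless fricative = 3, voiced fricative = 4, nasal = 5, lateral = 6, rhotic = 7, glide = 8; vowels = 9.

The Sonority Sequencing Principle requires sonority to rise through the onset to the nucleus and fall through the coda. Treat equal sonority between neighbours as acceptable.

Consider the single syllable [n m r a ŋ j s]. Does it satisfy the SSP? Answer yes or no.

no

Onset: /n/ is a nasal (sonority 5), /m/ is a nasal (sonority 5), /r/ is a rhotic (sonority 7); then the nucleus /a/ (sonority 9).
Onset profile 5-5-7-9 — rises to the nucleus.
Coda: /ŋ/ is a nasal (sonority 5), /j/ is a glide (sonority 8), /s/ is a voiceless fricative (sonority 3).
Coda profile 9-5-8-3 — does not fall throughout.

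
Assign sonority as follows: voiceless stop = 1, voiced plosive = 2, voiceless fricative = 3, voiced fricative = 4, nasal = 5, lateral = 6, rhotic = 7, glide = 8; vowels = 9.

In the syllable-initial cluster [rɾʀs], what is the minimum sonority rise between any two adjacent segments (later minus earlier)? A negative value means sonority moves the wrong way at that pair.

/r/ — rhotic, sonority 7.
/ɾ/ — rhotic, sonority 7.
/ʀ/ — rhotic, sonority 7.
/s/ — voiceless fricative, sonority 3.
/r/→/ɾ/: change +0.
/ɾ/→/ʀ/: change +0.
/ʀ/→/s/: change -4.
Minimum = -4.

-4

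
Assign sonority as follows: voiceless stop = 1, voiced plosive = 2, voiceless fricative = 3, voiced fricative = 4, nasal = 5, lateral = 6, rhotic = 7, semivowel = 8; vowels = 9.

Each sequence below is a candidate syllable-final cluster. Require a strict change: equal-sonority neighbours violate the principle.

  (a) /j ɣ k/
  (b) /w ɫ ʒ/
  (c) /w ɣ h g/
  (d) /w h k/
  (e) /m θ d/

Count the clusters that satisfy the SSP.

5

(a) 8-4-1 → obeys
(b) 8-6-4 → obeys
(c) 8-4-3-2 → obeys
(d) 8-3-1 → obeys
(e) 5-3-2 → obeys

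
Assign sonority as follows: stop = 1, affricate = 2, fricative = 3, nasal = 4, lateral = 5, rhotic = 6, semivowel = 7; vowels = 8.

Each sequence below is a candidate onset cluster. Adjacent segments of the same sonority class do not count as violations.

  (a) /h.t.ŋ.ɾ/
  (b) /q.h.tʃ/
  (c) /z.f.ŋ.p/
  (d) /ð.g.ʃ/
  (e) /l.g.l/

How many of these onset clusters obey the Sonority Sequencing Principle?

0

(a) sonority 3-1-4-6: ill-formed.
(b) sonority 1-3-2: ill-formed.
(c) sonority 3-3-4-1: ill-formed.
(d) sonority 3-1-3: ill-formed.
(e) sonority 5-1-5: ill-formed.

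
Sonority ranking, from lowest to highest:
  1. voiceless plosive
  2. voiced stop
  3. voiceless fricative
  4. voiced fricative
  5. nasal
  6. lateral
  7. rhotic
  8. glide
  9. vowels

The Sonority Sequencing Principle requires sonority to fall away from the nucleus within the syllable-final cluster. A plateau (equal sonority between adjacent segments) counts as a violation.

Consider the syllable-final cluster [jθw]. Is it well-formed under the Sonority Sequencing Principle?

no

/j/ — glide, sonority 8.
/θ/ — voiceless fricative, sonority 3.
/w/ — glide, sonority 8.
The profile is 8-3-8. Between /θ/ (3) and /w/ (8) sonority does not fall, so the cluster violates the SSP.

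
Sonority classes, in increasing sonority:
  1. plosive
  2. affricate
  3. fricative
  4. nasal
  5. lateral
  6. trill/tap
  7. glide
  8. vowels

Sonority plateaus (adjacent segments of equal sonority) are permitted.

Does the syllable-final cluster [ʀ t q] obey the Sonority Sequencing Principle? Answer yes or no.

/ʀ/: trill/tap = 6.
/t/: plosive = 1.
/q/: plosive = 1.
The profile 6-1-1 is non-increasing (plateaus allowed), so the syllable-final cluster satisfies the SSP.

yes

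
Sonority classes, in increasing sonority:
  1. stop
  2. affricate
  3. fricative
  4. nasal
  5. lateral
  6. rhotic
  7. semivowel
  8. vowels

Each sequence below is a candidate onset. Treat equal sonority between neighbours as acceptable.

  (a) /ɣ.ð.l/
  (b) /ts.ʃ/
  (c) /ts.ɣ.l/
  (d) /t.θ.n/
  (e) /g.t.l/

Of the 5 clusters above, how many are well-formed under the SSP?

(a) 3-3-5 → obeys
(b) 2-3 → obeys
(c) 2-3-5 → obeys
(d) 1-3-4 → obeys
(e) 1-1-5 → obeys

5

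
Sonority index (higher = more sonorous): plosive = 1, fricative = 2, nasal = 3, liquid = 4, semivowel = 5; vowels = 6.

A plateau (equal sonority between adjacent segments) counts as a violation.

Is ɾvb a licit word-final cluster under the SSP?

yes

/ɾ/ is a liquid (sonority 4).
/v/ is a fricative (sonority 2).
/b/ is a plosive (sonority 1).
The profile 4-2-1 strictly falls, so the word-final cluster satisfies the SSP.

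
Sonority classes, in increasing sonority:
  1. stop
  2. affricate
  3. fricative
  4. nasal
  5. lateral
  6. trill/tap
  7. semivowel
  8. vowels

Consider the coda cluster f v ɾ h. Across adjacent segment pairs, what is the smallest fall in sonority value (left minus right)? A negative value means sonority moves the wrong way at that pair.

-3

/f/: fricative = 3.
/v/: fricative = 3.
/ɾ/: trill/tap = 6.
/h/: fricative = 3.
/f/→/v/: change +0.
/v/→/ɾ/: change -3.
/ɾ/→/h/: change +3.
Minimum = -3.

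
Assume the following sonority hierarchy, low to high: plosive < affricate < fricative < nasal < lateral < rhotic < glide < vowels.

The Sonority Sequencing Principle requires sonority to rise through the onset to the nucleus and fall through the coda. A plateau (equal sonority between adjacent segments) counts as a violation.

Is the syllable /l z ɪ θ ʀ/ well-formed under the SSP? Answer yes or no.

no

Onset: /l/ is a lateral (sonority 5), /z/ is a fricative (sonority 3); then the nucleus /ɪ/ (sonority 8).
Onset profile 5-3-8 — does not strictly rise throughout.
Coda: /θ/ is a fricative (sonority 3), /ʀ/ is a rhotic (sonority 6).
Coda profile 8-3-6 — does not strictly fall throughout.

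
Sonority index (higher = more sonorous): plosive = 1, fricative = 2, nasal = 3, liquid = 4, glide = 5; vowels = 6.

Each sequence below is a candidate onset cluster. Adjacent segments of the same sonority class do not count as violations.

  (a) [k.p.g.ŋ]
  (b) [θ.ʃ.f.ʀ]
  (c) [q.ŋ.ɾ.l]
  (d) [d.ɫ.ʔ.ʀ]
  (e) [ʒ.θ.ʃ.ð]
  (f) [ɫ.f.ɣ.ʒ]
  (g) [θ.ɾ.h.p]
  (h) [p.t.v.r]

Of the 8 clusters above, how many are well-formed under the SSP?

(a) 1-1-1-3 → obeys
(b) 2-2-2-4 → obeys
(c) 1-3-4-4 → obeys
(d) 1-4-1-4 → violates
(e) 2-2-2-2 → obeys
(f) 4-2-2-2 → violates
(g) 2-4-2-1 → violates
(h) 1-1-2-4 → obeys

5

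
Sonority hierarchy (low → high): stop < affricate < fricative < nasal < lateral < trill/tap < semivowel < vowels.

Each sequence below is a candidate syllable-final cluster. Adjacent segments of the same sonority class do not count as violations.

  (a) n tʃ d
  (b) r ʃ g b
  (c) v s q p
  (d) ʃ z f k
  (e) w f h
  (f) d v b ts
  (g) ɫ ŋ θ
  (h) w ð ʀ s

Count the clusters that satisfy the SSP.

(a) sonority 4-2-1: well-formed.
(b) sonority 6-3-1-1: well-formed.
(c) sonority 3-3-1-1: well-formed.
(d) sonority 3-3-3-1: well-formed.
(e) sonority 7-3-3: well-formed.
(f) sonority 1-3-1-2: ill-formed.
(g) sonority 5-4-3: well-formed.
(h) sonority 7-3-6-3: ill-formed.

6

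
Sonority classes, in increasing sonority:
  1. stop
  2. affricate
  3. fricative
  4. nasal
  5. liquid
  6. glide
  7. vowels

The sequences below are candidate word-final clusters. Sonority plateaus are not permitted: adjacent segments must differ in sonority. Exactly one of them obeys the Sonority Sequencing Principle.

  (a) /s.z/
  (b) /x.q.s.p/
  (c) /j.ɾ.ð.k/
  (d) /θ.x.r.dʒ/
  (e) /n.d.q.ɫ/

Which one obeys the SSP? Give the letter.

(a) /s.z/: profile 3-3 — violates.
(b) /x.q.s.p/: profile 3-1-3-1 — violates.
(c) /j.ɾ.ð.k/: profile 6-5-3-1 — obeys.
(d) /θ.x.r.dʒ/: profile 3-3-5-2 — violates.
(e) /n.d.q.ɫ/: profile 4-1-1-5 — violates.

c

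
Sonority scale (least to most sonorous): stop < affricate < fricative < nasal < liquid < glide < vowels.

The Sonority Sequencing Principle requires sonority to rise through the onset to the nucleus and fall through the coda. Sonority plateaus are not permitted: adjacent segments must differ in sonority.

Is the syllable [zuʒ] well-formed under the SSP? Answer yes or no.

Onset: /z/ is a fricative (sonority 3); then the nucleus /u/ (sonority 7).
Onset profile 3-7 — rises to the nucleus.
Coda: /ʒ/ is a fricative (sonority 3).
Coda profile 7-3 — falls from the nucleus.

yes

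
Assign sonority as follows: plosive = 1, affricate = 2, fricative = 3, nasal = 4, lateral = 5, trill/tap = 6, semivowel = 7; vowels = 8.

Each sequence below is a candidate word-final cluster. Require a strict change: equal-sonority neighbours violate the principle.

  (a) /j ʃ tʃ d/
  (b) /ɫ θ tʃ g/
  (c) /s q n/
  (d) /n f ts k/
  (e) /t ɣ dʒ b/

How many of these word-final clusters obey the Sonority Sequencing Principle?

3

(a) sonority 7-3-2-1: well-formed.
(b) sonority 5-3-2-1: well-formed.
(c) sonority 3-1-4: ill-formed.
(d) sonority 4-3-2-1: well-formed.
(e) sonority 1-3-2-1: ill-formed.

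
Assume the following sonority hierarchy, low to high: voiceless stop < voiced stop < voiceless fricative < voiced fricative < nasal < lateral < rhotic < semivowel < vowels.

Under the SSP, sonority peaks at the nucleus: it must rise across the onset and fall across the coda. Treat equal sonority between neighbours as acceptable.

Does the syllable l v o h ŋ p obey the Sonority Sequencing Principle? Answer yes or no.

Onset: /l/ is a lateral (sonority 6), /v/ is a voiced fricative (sonority 4); then the nucleus /o/ (sonority 9).
Onset profile 6-4-9 — does not rise throughout.
Coda: /h/ is a voiceless fricative (sonority 3), /ŋ/ is a nasal (sonority 5), /p/ is a voiceless stop (sonority 1).
Coda profile 9-3-5-1 — does not fall throughout.

no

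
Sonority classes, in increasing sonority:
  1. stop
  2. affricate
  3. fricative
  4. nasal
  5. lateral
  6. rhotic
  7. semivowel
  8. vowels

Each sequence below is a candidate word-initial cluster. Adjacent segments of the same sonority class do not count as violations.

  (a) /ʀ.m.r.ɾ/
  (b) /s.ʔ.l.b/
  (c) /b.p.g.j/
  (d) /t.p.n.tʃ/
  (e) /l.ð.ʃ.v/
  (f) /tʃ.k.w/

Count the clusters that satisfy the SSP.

(a) sonority 6-4-6-6: ill-formed.
(b) sonority 3-1-5-1: ill-formed.
(c) sonority 1-1-1-7: well-formed.
(d) sonority 1-1-4-2: ill-formed.
(e) sonority 5-3-3-3: ill-formed.
(f) sonority 2-1-7: ill-formed.

1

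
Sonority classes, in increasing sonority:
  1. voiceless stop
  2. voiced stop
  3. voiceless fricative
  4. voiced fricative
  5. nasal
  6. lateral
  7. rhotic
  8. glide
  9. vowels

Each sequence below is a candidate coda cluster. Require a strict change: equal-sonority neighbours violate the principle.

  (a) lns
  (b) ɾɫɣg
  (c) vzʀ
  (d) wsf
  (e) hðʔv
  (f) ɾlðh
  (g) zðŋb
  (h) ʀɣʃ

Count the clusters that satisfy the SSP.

4

(a) sonority 6-5-3: well-formed.
(b) sonority 7-6-4-2: well-formed.
(c) sonority 4-4-7: ill-formed.
(d) sonority 8-3-3: ill-formed.
(e) sonority 3-4-1-4: ill-formed.
(f) sonority 7-6-4-3: well-formed.
(g) sonority 4-4-5-2: ill-formed.
(h) sonority 7-4-3: well-formed.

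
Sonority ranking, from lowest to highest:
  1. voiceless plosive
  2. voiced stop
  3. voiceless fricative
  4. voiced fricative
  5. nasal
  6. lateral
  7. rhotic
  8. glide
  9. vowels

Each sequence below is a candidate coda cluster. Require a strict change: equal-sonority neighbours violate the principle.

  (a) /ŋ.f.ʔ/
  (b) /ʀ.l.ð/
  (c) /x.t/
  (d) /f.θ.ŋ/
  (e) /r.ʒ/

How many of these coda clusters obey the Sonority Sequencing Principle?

(a) sonority 5-3-1: well-formed.
(b) sonority 7-6-4: well-formed.
(c) sonority 3-1: well-formed.
(d) sonority 3-3-5: ill-formed.
(e) sonority 7-4: well-formed.

4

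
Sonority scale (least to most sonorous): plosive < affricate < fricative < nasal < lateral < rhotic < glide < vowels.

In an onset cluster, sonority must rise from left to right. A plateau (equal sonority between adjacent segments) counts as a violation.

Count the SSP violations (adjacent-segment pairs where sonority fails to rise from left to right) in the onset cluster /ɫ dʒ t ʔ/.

3

/ɫ/: lateral = 5.
/dʒ/: affricate = 2.
/t/: plosive = 1.
/ʔ/: plosive = 1.
/ɫ/→/dʒ/: 5→2 (does not rise) — violation.
/dʒ/→/t/: 2→1 (does not rise) — violation.
/t/→/ʔ/: 1→1 (plateau) — violation.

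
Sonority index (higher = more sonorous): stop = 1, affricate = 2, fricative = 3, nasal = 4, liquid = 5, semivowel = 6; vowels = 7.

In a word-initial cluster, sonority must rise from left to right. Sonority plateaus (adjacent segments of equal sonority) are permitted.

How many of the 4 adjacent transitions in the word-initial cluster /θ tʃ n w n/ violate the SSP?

/θ/: fricative = 3.
/tʃ/: affricate = 2.
/n/: nasal = 4.
/w/: semivowel = 6.
/n/: nasal = 4.
/θ/→/tʃ/: 3→2 (does not rise) — violation.
/tʃ/→/n/: 2→4 (rises) — ok.
/n/→/w/: 4→6 (rises) — ok.
/w/→/n/: 6→4 (does not rise) — violation.

2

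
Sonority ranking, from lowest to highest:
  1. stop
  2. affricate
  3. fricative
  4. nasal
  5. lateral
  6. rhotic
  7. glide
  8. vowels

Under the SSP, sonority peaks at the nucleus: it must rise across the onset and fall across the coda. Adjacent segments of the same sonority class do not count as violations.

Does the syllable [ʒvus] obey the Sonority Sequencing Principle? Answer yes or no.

yes

Onset: /ʒ/ is a fricative (sonority 3), /v/ is a fricative (sonority 3); then the nucleus /u/ (sonority 8).
Onset profile 3-3-8 — rises to the nucleus.
Coda: /s/ is a fricative (sonority 3).
Coda profile 8-3 — falls from the nucleus.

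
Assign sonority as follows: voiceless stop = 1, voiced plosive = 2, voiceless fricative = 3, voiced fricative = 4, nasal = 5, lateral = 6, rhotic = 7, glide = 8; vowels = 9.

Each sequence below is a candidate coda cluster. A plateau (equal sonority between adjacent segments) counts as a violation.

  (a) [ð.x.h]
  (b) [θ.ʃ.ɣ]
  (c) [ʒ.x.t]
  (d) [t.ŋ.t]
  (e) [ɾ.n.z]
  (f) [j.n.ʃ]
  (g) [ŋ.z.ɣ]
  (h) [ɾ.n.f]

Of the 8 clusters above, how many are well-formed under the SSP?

4

(a) sonority 4-3-3: ill-formed.
(b) sonority 3-3-4: ill-formed.
(c) sonority 4-3-1: well-formed.
(d) sonority 1-5-1: ill-formed.
(e) sonority 7-5-4: well-formed.
(f) sonority 8-5-3: well-formed.
(g) sonority 5-4-4: ill-formed.
(h) sonority 7-5-3: well-formed.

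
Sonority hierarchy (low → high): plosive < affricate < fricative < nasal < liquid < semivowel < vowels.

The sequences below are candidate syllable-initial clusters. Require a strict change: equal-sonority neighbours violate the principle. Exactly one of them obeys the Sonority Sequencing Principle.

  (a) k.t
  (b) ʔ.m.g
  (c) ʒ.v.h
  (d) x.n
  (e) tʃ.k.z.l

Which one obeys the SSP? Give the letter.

(a) k.t: profile 1-1 — violates.
(b) ʔ.m.g: profile 1-4-1 — violates.
(c) ʒ.v.h: profile 3-3-3 — violates.
(d) x.n: profile 3-4 — obeys.
(e) tʃ.k.z.l: profile 2-1-3-5 — violates.

d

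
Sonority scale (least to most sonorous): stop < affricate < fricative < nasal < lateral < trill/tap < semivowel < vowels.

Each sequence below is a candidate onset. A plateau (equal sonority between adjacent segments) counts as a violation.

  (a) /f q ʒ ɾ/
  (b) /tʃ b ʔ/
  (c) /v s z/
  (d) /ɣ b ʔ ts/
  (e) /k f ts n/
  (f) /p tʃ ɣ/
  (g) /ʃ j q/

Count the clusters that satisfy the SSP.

(a) 3-1-3-6 → violates
(b) 2-1-1 → violates
(c) 3-3-3 → violates
(d) 3-1-1-2 → violates
(e) 1-3-2-4 → violates
(f) 1-2-3 → obeys
(g) 3-7-1 → violates

1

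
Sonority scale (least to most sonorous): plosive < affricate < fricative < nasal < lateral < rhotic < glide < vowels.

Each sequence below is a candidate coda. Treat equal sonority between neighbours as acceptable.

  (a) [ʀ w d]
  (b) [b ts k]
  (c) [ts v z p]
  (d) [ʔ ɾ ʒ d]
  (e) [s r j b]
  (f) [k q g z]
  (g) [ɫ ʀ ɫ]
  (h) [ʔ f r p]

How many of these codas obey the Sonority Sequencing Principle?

(a) [ʀ w d]: profile 6-7-1 — violates.
(b) [b ts k]: profile 1-2-1 — violates.
(c) [ts v z p]: profile 2-3-3-1 — violates.
(d) [ʔ ɾ ʒ d]: profile 1-6-3-1 — violates.
(e) [s r j b]: profile 3-6-7-1 — violates.
(f) [k q g z]: profile 1-1-1-3 — violates.
(g) [ɫ ʀ ɫ]: profile 5-6-5 — violates.
(h) [ʔ f r p]: profile 1-3-6-1 — violates.

0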